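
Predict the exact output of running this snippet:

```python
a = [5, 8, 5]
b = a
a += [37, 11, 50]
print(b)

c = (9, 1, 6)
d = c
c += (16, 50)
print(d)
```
[5, 8, 5, 37, 11, 50]
(9, 1, 6)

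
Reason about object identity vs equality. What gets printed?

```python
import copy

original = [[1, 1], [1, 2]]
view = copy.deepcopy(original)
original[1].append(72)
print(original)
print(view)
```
[[1, 1], [1, 2, 72]]
[[1, 1], [1, 2]]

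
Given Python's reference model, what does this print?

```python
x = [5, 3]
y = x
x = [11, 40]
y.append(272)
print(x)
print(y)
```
[11, 40]
[5, 3, 272]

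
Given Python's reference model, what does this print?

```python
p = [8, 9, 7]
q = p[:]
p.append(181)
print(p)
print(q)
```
[8, 9, 7, 181]
[8, 9, 7]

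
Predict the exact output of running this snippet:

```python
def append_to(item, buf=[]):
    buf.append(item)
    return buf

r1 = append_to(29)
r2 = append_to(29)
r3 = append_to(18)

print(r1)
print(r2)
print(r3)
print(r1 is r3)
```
[29, 29, 18]
[29, 29, 18]
[29, 29, 18]
True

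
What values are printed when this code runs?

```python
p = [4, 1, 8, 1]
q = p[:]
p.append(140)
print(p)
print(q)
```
[4, 1, 8, 1, 140]
[4, 1, 8, 1]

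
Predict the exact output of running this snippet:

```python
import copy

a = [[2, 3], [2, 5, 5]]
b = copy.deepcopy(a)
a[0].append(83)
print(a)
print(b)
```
[[2, 3, 83], [2, 5, 5]]
[[2, 3], [2, 5, 5]]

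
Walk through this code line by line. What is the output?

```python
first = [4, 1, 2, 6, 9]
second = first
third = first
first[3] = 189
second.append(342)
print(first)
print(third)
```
[4, 1, 2, 189, 9, 342]
[4, 1, 2, 189, 9, 342]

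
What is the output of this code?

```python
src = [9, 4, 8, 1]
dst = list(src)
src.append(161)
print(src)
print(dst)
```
[9, 4, 8, 1, 161]
[9, 4, 8, 1]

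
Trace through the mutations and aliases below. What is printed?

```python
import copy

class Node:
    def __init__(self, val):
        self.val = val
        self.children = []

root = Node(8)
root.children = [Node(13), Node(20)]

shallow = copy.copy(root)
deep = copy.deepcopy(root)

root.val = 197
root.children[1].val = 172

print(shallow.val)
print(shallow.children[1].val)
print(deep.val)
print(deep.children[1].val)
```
8
172
8
20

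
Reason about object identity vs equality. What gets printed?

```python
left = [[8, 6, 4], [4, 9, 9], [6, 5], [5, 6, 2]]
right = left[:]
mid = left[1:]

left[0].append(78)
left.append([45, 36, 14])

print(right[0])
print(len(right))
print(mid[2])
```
[8, 6, 4, 78]
4
[5, 6, 2]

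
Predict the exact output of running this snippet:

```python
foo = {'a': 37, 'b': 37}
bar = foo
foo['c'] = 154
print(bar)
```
{'a': 37, 'b': 37, 'c': 154}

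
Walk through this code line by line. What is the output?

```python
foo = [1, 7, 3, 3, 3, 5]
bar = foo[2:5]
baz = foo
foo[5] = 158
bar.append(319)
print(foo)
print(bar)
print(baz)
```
[1, 7, 3, 3, 3, 158]
[3, 3, 3, 319]
[1, 7, 3, 3, 3, 158]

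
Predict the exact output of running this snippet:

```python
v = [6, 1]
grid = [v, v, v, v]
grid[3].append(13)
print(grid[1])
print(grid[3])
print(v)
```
[6, 1, 13]
[6, 1, 13]
[6, 1, 13]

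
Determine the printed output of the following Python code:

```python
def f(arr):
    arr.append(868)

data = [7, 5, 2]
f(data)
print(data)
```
[7, 5, 2, 868]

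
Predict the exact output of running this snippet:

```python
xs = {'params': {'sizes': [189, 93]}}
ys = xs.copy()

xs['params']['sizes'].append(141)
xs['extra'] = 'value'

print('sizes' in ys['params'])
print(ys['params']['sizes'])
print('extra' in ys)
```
True
[189, 93, 141]
False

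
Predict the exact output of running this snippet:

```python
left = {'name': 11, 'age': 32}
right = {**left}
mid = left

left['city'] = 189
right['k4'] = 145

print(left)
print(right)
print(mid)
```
{'name': 11, 'age': 32, 'city': 189}
{'name': 11, 'age': 32, 'k4': 145}
{'name': 11, 'age': 32, 'city': 189}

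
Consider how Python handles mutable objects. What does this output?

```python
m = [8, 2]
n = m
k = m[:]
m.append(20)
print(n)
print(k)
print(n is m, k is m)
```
[8, 2, 20]
[8, 2]
True False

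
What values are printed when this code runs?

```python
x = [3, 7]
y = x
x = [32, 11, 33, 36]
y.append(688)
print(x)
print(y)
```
[32, 11, 33, 36]
[3, 7, 688]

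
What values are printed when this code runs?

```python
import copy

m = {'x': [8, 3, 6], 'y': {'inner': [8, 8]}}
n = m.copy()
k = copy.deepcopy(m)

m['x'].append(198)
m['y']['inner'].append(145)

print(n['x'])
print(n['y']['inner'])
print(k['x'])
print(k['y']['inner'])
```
[8, 3, 6, 198]
[8, 8, 145]
[8, 3, 6]
[8, 8]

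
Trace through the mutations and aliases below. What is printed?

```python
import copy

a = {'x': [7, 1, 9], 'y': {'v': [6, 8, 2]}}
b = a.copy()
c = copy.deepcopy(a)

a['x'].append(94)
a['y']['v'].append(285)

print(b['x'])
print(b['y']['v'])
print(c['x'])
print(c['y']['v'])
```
[7, 1, 9, 94]
[6, 8, 2, 285]
[7, 1, 9]
[6, 8, 2]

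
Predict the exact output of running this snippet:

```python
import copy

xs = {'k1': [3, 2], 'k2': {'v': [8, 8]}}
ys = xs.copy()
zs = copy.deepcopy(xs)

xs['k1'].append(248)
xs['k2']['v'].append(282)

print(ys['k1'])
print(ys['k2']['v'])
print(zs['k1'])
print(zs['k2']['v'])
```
[3, 2, 248]
[8, 8, 282]
[3, 2]
[8, 8]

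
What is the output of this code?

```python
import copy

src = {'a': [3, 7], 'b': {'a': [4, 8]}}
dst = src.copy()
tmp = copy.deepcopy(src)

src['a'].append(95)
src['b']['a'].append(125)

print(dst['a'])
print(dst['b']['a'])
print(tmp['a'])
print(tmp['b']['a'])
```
[3, 7, 95]
[4, 8, 125]
[3, 7]
[4, 8]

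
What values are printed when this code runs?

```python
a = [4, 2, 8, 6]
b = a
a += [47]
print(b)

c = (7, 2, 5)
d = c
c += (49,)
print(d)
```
[4, 2, 8, 6, 47]
(7, 2, 5)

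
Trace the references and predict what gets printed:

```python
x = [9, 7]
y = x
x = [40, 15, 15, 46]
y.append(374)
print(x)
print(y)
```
[40, 15, 15, 46]
[9, 7, 374]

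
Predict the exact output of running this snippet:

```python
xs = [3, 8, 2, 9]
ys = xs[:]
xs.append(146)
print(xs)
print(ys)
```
[3, 8, 2, 9, 146]
[3, 8, 2, 9]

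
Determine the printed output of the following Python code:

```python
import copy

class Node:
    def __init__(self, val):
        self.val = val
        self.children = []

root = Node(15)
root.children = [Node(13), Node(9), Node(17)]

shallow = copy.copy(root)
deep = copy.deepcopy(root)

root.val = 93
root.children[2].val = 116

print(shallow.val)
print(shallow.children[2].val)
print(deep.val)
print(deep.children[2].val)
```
15
116
15
17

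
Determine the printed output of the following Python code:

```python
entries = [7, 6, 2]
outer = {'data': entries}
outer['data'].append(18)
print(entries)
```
[7, 6, 2, 18]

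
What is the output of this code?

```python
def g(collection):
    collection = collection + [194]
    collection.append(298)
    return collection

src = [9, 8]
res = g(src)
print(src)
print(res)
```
[9, 8]
[9, 8, 194, 298]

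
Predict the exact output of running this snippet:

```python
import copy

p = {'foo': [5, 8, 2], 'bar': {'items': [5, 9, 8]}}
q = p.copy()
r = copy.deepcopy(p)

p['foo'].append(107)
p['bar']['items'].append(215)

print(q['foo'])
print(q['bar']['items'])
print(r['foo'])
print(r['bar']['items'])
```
[5, 8, 2, 107]
[5, 9, 8, 215]
[5, 8, 2]
[5, 9, 8]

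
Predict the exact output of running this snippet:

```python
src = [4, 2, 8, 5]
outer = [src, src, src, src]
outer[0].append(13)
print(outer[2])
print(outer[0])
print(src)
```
[4, 2, 8, 5, 13]
[4, 2, 8, 5, 13]
[4, 2, 8, 5, 13]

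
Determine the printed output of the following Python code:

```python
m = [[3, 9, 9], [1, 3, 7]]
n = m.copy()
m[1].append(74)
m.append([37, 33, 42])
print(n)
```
[[3, 9, 9], [1, 3, 7, 74]]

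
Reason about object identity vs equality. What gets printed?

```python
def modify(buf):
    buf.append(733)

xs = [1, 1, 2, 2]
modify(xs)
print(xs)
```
[1, 1, 2, 2, 733]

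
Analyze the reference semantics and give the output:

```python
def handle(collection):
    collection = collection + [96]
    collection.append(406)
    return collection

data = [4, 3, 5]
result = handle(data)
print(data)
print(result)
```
[4, 3, 5]
[4, 3, 5, 96, 406]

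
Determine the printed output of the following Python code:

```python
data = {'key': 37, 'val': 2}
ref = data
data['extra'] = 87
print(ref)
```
{'key': 37, 'val': 2, 'extra': 87}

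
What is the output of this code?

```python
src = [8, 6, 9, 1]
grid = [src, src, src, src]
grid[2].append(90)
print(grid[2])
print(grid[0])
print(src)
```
[8, 6, 9, 1, 90]
[8, 6, 9, 1, 90]
[8, 6, 9, 1, 90]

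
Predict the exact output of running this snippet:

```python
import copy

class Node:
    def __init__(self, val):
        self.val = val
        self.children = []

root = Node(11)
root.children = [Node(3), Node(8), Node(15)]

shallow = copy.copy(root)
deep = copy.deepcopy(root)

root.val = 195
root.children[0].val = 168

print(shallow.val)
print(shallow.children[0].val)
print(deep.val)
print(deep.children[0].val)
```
11
168
11
3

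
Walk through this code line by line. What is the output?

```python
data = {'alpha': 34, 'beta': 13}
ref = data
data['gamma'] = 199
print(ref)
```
{'alpha': 34, 'beta': 13, 'gamma': 199}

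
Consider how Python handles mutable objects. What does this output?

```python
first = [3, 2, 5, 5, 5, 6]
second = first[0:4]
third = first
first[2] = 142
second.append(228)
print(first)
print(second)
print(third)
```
[3, 2, 142, 5, 5, 6]
[3, 2, 5, 5, 228]
[3, 2, 142, 5, 5, 6]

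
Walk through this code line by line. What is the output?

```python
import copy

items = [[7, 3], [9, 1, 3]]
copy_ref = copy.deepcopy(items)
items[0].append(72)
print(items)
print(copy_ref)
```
[[7, 3, 72], [9, 1, 3]]
[[7, 3], [9, 1, 3]]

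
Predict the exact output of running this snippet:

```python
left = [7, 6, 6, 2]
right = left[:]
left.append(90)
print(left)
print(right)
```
[7, 6, 6, 2, 90]
[7, 6, 6, 2]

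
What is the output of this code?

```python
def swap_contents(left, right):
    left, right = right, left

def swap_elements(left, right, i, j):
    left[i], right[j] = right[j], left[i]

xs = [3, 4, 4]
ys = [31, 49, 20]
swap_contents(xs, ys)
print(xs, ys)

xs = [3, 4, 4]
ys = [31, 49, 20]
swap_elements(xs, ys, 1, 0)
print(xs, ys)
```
[3, 4, 4] [31, 49, 20]
[3, 31, 4] [4, 49, 20]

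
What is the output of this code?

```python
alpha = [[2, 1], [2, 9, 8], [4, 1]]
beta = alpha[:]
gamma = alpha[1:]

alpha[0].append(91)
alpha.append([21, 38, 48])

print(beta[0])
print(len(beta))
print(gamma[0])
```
[2, 1, 91]
3
[2, 9, 8]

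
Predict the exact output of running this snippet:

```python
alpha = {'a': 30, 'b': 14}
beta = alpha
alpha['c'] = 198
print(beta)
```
{'a': 30, 'b': 14, 'c': 198}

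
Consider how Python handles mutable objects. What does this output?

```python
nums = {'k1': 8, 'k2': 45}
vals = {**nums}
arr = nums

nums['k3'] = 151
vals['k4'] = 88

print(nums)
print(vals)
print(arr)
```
{'k1': 8, 'k2': 45, 'k3': 151}
{'k1': 8, 'k2': 45, 'k4': 88}
{'k1': 8, 'k2': 45, 'k3': 151}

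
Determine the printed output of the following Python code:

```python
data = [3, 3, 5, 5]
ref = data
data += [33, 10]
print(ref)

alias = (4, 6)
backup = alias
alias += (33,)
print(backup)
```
[3, 3, 5, 5, 33, 10]
(4, 6)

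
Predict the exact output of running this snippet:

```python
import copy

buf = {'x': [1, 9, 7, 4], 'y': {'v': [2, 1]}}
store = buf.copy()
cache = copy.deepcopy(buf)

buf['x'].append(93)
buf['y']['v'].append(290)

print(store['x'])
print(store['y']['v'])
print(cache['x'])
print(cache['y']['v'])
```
[1, 9, 7, 4, 93]
[2, 1, 290]
[1, 9, 7, 4]
[2, 1]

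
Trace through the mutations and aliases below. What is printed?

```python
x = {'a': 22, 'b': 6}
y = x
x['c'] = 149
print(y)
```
{'a': 22, 'b': 6, 'c': 149}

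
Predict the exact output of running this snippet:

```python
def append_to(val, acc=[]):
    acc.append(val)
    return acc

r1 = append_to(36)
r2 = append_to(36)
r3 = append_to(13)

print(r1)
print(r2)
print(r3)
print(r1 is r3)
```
[36, 36, 13]
[36, 36, 13]
[36, 36, 13]
True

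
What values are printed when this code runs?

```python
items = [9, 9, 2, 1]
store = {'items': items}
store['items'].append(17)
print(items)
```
[9, 9, 2, 1, 17]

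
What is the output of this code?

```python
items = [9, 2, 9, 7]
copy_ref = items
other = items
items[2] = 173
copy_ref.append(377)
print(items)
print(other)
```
[9, 2, 173, 7, 377]
[9, 2, 173, 7, 377]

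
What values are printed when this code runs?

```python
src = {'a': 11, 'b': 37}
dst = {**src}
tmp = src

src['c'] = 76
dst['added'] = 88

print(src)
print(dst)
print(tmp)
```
{'a': 11, 'b': 37, 'c': 76}
{'a': 11, 'b': 37, 'added': 88}
{'a': 11, 'b': 37, 'c': 76}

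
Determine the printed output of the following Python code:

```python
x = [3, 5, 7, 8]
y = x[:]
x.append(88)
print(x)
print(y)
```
[3, 5, 7, 8, 88]
[3, 5, 7, 8]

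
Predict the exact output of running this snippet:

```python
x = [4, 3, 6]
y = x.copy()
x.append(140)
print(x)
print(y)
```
[4, 3, 6, 140]
[4, 3, 6]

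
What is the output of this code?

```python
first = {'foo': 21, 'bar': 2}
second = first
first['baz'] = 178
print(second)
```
{'foo': 21, 'bar': 2, 'baz': 178}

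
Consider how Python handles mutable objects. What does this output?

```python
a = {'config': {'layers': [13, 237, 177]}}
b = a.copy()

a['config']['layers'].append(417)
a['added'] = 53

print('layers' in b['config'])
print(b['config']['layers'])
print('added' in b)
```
True
[13, 237, 177, 417]
False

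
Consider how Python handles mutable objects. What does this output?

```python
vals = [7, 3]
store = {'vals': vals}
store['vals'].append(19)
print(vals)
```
[7, 3, 19]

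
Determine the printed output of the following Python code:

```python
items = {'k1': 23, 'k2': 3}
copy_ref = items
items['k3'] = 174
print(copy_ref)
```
{'k1': 23, 'k2': 3, 'k3': 174}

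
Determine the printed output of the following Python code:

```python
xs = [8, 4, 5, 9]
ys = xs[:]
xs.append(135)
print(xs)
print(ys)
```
[8, 4, 5, 9, 135]
[8, 4, 5, 9]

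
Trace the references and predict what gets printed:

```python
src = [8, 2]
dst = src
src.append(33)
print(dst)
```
[8, 2, 33]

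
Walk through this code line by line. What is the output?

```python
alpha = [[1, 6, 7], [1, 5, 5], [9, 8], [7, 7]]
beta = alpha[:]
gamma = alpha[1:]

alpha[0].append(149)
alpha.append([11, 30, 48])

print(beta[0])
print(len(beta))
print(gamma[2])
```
[1, 6, 7, 149]
4
[7, 7]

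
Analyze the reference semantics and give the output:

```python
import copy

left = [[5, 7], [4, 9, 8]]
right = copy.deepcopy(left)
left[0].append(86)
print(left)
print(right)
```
[[5, 7, 86], [4, 9, 8]]
[[5, 7], [4, 9, 8]]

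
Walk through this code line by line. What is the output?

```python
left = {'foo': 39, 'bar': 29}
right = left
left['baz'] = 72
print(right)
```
{'foo': 39, 'bar': 29, 'baz': 72}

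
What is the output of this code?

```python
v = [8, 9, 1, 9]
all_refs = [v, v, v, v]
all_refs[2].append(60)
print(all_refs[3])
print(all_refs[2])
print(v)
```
[8, 9, 1, 9, 60]
[8, 9, 1, 9, 60]
[8, 9, 1, 9, 60]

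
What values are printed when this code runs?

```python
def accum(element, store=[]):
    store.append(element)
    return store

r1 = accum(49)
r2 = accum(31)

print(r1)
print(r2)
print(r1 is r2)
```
[49, 31]
[49, 31]
True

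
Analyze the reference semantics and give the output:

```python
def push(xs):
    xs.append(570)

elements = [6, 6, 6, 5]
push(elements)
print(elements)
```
[6, 6, 6, 5, 570]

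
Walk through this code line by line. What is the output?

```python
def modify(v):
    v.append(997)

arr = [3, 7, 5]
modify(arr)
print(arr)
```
[3, 7, 5, 997]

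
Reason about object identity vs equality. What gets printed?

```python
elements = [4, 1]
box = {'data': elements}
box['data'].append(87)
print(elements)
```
[4, 1, 87]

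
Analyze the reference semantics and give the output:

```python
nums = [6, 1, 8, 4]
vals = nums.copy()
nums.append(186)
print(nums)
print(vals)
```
[6, 1, 8, 4, 186]
[6, 1, 8, 4]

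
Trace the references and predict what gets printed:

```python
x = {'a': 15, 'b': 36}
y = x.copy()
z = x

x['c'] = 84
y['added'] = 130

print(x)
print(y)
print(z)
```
{'a': 15, 'b': 36, 'c': 84}
{'a': 15, 'b': 36, 'added': 130}
{'a': 15, 'b': 36, 'c': 84}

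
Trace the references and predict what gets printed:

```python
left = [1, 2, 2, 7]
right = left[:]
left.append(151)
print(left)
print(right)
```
[1, 2, 2, 7, 151]
[1, 2, 2, 7]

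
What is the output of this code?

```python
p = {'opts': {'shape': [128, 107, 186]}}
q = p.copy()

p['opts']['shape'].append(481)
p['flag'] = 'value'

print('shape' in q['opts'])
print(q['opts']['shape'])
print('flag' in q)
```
True
[128, 107, 186, 481]
False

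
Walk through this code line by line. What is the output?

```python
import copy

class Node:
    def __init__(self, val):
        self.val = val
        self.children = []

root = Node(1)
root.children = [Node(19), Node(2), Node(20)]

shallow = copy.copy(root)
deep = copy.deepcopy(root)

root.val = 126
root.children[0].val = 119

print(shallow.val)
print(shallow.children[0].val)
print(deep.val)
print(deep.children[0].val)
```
1
119
1
19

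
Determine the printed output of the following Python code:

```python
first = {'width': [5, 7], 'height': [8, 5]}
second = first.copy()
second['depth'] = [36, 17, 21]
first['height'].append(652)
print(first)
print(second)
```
{'width': [5, 7], 'height': [8, 5, 652]}
{'width': [5, 7], 'height': [8, 5, 652], 'depth': [36, 17, 21]}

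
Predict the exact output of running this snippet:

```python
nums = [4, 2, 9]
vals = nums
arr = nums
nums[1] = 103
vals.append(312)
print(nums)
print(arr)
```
[4, 103, 9, 312]
[4, 103, 9, 312]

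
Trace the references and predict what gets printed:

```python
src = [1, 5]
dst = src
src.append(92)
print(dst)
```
[1, 5, 92]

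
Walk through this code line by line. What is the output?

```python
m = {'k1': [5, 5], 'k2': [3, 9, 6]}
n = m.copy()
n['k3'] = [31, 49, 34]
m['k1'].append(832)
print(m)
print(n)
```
{'k1': [5, 5, 832], 'k2': [3, 9, 6]}
{'k1': [5, 5, 832], 'k2': [3, 9, 6], 'k3': [31, 49, 34]}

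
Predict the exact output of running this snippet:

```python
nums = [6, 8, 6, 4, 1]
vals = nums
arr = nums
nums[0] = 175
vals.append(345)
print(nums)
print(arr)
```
[175, 8, 6, 4, 1, 345]
[175, 8, 6, 4, 1, 345]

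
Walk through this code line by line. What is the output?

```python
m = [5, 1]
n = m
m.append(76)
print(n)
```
[5, 1, 76]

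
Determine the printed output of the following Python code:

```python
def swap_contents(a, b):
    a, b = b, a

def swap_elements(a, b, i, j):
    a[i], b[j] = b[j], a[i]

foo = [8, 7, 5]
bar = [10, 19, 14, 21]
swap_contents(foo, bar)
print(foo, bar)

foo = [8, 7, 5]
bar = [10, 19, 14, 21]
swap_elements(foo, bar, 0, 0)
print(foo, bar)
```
[8, 7, 5] [10, 19, 14, 21]
[10, 7, 5] [8, 19, 14, 21]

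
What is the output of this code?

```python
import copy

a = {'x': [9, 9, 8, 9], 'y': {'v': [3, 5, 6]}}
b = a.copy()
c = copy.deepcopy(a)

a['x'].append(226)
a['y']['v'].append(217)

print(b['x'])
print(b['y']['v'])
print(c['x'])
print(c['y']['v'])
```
[9, 9, 8, 9, 226]
[3, 5, 6, 217]
[9, 9, 8, 9]
[3, 5, 6]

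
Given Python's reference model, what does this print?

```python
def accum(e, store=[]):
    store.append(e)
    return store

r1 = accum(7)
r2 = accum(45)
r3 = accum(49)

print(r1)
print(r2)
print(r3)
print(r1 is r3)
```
[7, 45, 49]
[7, 45, 49]
[7, 45, 49]
True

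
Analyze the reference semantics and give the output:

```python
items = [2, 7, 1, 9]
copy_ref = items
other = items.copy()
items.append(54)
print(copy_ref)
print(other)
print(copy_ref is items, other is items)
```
[2, 7, 1, 9, 54]
[2, 7, 1, 9]
True False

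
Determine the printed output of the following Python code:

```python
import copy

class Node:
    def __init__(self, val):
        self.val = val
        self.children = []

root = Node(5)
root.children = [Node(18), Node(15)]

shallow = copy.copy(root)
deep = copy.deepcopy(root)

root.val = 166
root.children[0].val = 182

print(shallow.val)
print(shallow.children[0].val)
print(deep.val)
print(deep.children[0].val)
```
5
182
5
18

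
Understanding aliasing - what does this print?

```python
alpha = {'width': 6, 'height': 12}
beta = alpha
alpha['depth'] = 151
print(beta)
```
{'width': 6, 'height': 12, 'depth': 151}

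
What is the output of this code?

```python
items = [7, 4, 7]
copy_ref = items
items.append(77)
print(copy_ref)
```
[7, 4, 7, 77]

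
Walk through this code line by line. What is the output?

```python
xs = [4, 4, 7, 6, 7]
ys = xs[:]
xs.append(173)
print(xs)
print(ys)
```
[4, 4, 7, 6, 7, 173]
[4, 4, 7, 6, 7]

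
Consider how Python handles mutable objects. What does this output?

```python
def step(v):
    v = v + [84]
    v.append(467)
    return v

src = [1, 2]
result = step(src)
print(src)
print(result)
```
[1, 2]
[1, 2, 84, 467]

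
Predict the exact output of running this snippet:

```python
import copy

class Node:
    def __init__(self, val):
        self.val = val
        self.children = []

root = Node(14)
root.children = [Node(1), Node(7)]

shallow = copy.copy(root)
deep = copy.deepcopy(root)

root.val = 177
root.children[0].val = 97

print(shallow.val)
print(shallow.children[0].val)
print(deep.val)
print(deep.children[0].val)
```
14
97
14
1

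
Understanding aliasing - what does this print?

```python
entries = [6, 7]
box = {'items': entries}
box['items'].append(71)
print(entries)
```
[6, 7, 71]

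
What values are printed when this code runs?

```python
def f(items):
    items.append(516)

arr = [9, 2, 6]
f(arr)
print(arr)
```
[9, 2, 6, 516]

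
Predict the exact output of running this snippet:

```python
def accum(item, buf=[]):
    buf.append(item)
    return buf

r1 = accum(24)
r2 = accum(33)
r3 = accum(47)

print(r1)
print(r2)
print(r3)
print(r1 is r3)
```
[24, 33, 47]
[24, 33, 47]
[24, 33, 47]
True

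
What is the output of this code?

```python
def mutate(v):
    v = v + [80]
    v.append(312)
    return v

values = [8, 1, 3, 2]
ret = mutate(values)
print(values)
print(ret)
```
[8, 1, 3, 2]
[8, 1, 3, 2, 80, 312]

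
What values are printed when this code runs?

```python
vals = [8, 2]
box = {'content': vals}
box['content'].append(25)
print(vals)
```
[8, 2, 25]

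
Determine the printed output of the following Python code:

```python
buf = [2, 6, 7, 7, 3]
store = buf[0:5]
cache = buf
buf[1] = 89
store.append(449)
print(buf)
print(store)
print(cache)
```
[2, 89, 7, 7, 3]
[2, 6, 7, 7, 3, 449]
[2, 89, 7, 7, 3]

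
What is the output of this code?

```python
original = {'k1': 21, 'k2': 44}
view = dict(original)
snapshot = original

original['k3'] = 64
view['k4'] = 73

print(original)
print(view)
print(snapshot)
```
{'k1': 21, 'k2': 44, 'k3': 64}
{'k1': 21, 'k2': 44, 'k4': 73}
{'k1': 21, 'k2': 44, 'k3': 64}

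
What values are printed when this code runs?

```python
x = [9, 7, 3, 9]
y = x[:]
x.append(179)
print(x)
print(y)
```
[9, 7, 3, 9, 179]
[9, 7, 3, 9]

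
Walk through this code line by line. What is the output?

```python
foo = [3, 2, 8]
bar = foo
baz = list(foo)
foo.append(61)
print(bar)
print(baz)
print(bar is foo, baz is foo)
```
[3, 2, 8, 61]
[3, 2, 8]
True False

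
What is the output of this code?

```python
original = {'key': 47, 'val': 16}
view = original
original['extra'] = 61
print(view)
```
{'key': 47, 'val': 16, 'extra': 61}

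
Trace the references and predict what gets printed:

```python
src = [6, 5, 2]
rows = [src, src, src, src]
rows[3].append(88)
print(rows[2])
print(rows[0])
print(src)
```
[6, 5, 2, 88]
[6, 5, 2, 88]
[6, 5, 2, 88]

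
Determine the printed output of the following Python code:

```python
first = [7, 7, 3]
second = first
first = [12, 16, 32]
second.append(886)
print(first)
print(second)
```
[12, 16, 32]
[7, 7, 3, 886]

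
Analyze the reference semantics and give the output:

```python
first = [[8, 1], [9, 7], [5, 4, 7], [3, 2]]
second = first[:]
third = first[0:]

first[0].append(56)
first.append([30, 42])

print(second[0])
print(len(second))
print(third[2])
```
[8, 1, 56]
4
[5, 4, 7]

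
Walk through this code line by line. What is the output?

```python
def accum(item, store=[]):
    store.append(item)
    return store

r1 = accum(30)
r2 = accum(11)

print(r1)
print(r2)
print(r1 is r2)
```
[30, 11]
[30, 11]
True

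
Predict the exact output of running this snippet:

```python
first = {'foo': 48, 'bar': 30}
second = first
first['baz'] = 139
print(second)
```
{'foo': 48, 'bar': 30, 'baz': 139}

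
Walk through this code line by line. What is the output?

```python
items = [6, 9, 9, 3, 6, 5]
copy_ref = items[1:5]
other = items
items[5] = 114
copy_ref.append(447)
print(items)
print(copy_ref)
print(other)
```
[6, 9, 9, 3, 6, 114]
[9, 9, 3, 6, 447]
[6, 9, 9, 3, 6, 114]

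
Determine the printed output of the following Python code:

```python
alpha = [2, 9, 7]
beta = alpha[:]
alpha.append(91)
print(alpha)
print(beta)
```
[2, 9, 7, 91]
[2, 9, 7]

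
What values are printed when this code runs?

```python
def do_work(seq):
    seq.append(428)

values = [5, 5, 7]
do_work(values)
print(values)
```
[5, 5, 7, 428]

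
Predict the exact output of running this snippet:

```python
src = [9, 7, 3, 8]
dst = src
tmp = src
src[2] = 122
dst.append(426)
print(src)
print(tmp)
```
[9, 7, 122, 8, 426]
[9, 7, 122, 8, 426]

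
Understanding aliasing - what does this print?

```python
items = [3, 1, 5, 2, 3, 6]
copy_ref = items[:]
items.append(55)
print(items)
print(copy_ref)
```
[3, 1, 5, 2, 3, 6, 55]
[3, 1, 5, 2, 3, 6]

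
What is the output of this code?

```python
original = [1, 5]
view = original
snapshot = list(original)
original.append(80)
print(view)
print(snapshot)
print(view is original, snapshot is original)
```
[1, 5, 80]
[1, 5]
True False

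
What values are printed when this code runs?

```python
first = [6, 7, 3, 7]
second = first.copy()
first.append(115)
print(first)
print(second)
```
[6, 7, 3, 7, 115]
[6, 7, 3, 7]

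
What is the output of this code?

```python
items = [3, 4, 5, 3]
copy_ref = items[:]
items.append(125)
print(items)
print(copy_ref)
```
[3, 4, 5, 3, 125]
[3, 4, 5, 3]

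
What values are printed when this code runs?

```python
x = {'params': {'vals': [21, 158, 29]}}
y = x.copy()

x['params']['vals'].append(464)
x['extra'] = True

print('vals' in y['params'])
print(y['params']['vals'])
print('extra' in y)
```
True
[21, 158, 29, 464]
False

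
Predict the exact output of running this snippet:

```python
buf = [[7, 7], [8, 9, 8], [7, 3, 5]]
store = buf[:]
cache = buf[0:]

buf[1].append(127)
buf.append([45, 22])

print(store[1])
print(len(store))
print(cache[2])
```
[8, 9, 8, 127]
3
[7, 3, 5]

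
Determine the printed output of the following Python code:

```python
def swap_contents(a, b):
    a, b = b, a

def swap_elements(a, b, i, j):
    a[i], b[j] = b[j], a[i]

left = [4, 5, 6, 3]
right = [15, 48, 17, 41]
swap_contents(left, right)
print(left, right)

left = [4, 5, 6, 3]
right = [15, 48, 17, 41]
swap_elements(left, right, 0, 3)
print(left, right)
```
[4, 5, 6, 3] [15, 48, 17, 41]
[41, 5, 6, 3] [15, 48, 17, 4]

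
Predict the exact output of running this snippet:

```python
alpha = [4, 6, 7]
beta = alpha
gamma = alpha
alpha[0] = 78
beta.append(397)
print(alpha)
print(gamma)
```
[78, 6, 7, 397]
[78, 6, 7, 397]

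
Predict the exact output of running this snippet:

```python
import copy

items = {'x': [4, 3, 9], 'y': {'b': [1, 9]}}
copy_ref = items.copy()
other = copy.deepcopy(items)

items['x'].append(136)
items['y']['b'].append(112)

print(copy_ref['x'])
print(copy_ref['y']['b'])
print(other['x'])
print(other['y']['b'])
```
[4, 3, 9, 136]
[1, 9, 112]
[4, 3, 9]
[1, 9]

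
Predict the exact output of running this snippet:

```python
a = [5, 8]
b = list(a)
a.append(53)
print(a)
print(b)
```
[5, 8, 53]
[5, 8]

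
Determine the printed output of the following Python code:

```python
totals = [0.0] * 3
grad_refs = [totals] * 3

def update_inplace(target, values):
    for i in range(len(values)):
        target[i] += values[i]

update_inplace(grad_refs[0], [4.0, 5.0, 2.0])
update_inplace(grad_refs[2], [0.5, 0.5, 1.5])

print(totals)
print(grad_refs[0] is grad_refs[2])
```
[4.5, 5.5, 3.5]
True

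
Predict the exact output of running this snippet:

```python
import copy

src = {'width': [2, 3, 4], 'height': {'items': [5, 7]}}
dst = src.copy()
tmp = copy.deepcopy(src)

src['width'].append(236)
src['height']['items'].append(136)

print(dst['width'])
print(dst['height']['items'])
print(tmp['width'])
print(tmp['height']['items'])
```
[2, 3, 4, 236]
[5, 7, 136]
[2, 3, 4]
[5, 7]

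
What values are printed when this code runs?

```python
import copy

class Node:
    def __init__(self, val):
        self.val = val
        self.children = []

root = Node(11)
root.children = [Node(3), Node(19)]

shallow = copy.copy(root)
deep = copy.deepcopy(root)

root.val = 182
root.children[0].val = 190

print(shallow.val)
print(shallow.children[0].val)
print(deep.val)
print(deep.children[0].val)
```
11
190
11
3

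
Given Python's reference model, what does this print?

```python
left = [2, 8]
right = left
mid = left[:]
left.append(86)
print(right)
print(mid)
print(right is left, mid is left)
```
[2, 8, 86]
[2, 8]
True False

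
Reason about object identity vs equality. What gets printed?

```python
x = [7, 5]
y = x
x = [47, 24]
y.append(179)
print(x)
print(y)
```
[47, 24]
[7, 5, 179]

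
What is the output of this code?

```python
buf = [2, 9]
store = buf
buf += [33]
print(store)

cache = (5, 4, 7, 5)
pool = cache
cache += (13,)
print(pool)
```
[2, 9, 33]
(5, 4, 7, 5)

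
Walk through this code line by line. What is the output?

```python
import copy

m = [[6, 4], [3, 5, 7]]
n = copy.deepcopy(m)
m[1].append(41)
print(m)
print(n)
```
[[6, 4], [3, 5, 7, 41]]
[[6, 4], [3, 5, 7]]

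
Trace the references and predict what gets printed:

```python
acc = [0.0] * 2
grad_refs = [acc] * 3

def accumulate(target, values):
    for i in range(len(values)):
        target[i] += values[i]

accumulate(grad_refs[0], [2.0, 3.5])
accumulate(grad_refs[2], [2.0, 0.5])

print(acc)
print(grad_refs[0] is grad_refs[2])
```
[4.0, 4.0]
True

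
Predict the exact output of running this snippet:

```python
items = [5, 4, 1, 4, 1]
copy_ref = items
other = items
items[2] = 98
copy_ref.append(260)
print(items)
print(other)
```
[5, 4, 98, 4, 1, 260]
[5, 4, 98, 4, 1, 260]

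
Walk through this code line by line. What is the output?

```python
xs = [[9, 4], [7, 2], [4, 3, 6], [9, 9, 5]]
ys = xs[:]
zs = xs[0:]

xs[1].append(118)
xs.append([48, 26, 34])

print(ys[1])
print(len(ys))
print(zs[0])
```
[7, 2, 118]
4
[9, 4]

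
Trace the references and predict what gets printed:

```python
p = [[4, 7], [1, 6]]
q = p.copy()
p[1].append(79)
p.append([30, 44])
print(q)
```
[[4, 7], [1, 6, 79]]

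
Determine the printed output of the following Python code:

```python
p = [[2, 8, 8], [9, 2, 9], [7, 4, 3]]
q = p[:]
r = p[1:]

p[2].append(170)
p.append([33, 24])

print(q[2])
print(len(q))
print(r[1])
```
[7, 4, 3, 170]
3
[7, 4, 3, 170]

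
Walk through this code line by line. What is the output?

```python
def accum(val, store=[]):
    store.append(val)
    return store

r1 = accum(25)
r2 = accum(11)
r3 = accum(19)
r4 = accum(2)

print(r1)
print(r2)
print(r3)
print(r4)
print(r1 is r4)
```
[25, 11, 19, 2]
[25, 11, 19, 2]
[25, 11, 19, 2]
[25, 11, 19, 2]
True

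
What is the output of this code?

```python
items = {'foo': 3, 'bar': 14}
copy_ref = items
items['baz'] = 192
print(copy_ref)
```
{'foo': 3, 'bar': 14, 'baz': 192}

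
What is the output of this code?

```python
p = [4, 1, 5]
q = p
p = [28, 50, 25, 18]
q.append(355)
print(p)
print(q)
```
[28, 50, 25, 18]
[4, 1, 5, 355]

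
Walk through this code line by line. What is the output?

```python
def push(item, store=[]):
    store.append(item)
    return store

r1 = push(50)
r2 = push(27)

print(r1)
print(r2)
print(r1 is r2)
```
[50, 27]
[50, 27]
True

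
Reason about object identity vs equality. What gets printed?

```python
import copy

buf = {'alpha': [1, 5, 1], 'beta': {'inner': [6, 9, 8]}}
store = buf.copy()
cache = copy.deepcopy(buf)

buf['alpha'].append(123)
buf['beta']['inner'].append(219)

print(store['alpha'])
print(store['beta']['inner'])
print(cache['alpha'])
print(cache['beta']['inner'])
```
[1, 5, 1, 123]
[6, 9, 8, 219]
[1, 5, 1]
[6, 9, 8]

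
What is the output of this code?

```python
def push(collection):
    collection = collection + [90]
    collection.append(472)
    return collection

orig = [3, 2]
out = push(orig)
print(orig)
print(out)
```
[3, 2]
[3, 2, 90, 472]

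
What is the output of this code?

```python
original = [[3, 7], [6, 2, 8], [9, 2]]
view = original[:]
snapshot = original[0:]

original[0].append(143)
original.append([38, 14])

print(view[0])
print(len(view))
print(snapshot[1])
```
[3, 7, 143]
3
[6, 2, 8]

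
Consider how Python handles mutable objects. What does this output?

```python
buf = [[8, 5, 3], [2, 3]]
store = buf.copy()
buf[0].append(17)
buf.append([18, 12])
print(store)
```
[[8, 5, 3, 17], [2, 3]]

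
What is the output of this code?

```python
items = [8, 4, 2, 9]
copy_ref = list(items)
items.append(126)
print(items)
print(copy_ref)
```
[8, 4, 2, 9, 126]
[8, 4, 2, 9]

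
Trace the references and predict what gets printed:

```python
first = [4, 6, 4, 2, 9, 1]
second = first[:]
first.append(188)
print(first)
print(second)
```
[4, 6, 4, 2, 9, 1, 188]
[4, 6, 4, 2, 9, 1]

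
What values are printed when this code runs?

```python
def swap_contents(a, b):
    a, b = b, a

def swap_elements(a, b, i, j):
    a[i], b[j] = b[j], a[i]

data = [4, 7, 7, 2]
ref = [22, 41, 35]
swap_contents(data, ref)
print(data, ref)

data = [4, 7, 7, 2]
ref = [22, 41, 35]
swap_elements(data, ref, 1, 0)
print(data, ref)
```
[4, 7, 7, 2] [22, 41, 35]
[4, 22, 7, 2] [7, 41, 35]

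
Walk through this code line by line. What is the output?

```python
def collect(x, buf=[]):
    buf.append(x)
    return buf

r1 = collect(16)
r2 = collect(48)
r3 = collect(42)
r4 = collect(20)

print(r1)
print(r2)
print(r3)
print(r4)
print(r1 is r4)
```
[16, 48, 42, 20]
[16, 48, 42, 20]
[16, 48, 42, 20]
[16, 48, 42, 20]
True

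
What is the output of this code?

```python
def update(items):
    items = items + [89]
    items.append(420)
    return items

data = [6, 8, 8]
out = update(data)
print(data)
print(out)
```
[6, 8, 8]
[6, 8, 8, 89, 420]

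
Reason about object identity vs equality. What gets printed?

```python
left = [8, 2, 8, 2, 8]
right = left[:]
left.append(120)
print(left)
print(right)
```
[8, 2, 8, 2, 8, 120]
[8, 2, 8, 2, 8]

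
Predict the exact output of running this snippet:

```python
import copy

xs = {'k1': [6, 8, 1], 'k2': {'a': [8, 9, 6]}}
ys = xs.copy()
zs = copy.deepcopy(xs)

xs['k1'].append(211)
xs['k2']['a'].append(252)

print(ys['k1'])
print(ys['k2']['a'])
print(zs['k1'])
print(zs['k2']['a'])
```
[6, 8, 1, 211]
[8, 9, 6, 252]
[6, 8, 1]
[8, 9, 6]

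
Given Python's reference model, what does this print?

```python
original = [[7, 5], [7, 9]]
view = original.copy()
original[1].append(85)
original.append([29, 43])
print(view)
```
[[7, 5], [7, 9, 85]]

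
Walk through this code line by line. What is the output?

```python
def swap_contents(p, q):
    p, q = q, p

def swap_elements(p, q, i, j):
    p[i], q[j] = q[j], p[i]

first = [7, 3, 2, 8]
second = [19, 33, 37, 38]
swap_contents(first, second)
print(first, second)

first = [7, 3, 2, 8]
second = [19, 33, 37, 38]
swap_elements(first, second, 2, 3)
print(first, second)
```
[7, 3, 2, 8] [19, 33, 37, 38]
[7, 3, 38, 8] [19, 33, 37, 2]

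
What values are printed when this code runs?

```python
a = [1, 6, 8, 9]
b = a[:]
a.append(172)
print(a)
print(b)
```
[1, 6, 8, 9, 172]
[1, 6, 8, 9]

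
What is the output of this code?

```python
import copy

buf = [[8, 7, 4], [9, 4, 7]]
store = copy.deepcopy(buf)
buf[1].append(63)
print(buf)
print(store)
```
[[8, 7, 4], [9, 4, 7, 63]]
[[8, 7, 4], [9, 4, 7]]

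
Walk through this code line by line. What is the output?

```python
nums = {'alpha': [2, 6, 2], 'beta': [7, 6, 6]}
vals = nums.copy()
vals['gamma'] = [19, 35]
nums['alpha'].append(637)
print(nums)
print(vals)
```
{'alpha': [2, 6, 2, 637], 'beta': [7, 6, 6]}
{'alpha': [2, 6, 2, 637], 'beta': [7, 6, 6], 'gamma': [19, 35]}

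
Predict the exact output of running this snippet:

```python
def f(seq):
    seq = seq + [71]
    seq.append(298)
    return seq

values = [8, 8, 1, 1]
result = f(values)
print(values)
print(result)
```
[8, 8, 1, 1]
[8, 8, 1, 1, 71, 298]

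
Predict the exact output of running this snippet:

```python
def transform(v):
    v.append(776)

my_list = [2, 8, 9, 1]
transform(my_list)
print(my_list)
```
[2, 8, 9, 1, 776]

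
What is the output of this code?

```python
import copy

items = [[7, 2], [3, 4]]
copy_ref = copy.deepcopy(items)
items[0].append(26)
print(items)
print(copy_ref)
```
[[7, 2, 26], [3, 4]]
[[7, 2], [3, 4]]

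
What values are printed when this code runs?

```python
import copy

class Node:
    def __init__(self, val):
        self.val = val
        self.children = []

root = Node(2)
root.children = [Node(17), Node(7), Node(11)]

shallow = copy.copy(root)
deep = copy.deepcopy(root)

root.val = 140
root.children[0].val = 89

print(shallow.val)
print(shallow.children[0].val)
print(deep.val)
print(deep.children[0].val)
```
2
89
2
17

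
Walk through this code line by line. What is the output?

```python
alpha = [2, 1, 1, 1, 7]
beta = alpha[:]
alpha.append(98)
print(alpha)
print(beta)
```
[2, 1, 1, 1, 7, 98]
[2, 1, 1, 1, 7]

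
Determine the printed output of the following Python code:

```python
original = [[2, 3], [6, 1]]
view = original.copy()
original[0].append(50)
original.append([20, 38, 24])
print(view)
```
[[2, 3, 50], [6, 1]]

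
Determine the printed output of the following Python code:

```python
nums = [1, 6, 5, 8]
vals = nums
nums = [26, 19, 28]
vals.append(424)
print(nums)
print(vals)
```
[26, 19, 28]
[1, 6, 5, 8, 424]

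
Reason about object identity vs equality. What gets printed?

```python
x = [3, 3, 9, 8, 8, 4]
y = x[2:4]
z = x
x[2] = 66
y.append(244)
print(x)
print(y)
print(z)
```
[3, 3, 66, 8, 8, 4]
[9, 8, 244]
[3, 3, 66, 8, 8, 4]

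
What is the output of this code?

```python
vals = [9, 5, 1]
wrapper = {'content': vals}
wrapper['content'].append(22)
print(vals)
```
[9, 5, 1, 22]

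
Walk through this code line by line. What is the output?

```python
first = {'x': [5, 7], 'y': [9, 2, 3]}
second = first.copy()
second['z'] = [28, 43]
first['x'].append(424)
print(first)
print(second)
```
{'x': [5, 7, 424], 'y': [9, 2, 3]}
{'x': [5, 7, 424], 'y': [9, 2, 3], 'z': [28, 43]}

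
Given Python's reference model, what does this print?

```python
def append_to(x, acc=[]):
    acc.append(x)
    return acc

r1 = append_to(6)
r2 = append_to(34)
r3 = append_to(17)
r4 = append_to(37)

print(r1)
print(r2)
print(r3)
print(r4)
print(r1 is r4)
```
[6, 34, 17, 37]
[6, 34, 17, 37]
[6, 34, 17, 37]
[6, 34, 17, 37]
True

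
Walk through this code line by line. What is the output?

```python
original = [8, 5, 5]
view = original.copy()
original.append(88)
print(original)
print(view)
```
[8, 5, 5, 88]
[8, 5, 5]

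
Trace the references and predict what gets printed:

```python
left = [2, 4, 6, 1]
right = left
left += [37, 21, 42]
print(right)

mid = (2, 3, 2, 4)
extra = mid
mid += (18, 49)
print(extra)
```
[2, 4, 6, 1, 37, 21, 42]
(2, 3, 2, 4)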